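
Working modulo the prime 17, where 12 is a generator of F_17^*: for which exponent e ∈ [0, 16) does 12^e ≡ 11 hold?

Successive powers of 12 modulo 17:
  12^0=1  12^1=12  12^2=8  12^3=11
So 12^3 ≡ 11 (mod 17), giving e = 3.

3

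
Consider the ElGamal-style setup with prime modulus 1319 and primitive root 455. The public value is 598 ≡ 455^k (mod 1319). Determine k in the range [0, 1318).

Baby-step giant-step with m = ceil(sqrt(1318)) = 37.
Baby table (455^j mod 1319 for j=0..36):
  0:1  1:455  2:1261  3:1309  4:726  5:580  6:100  7:654
  8:795  9:319  10:55  11:1283  12:767  13:769  14:360  15:244
  16:224  17:357  18:198  19:398  20:387  21:658  22:1296  23:87
  24:15  25:230  26:449  27:1169  28:338  29:786  30:181  31:577
  32:54  33:828  34:825  35:779  36:953
Giant step factor: 455^(-37) ≡ 844 (mod 1319).
Scan 598·844^i mod 1319 for i = 0, 1, …:
  i=0: 598   i=1: 854   i=2: 602   i=3: 273
  i=4: 906   i=5: 963   i=6: 268   i=7: 643
  i=8: 583   i=9: 65   i=10: 781   i=11: 983
  i=12: 1
Match at i=12, j=0: k = 12·37 + 0 = 444.

444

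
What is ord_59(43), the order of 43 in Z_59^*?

58

The order of 43 must divide p − 1 = 58 = 2 · 29.
Divisors: 1, 2, 29, 58.
Check each in increasing order: 43^1 ≡ 43;  43^2 ≡ 20;  43^29 ≡ 58;  43^58 ≡ 1.
Smallest exponent giving 1 is 58.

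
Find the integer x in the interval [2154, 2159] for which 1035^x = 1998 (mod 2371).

2154

Compute 1035^2154 mod 2371 = 1998, then multiply by 1035 repeatedly:
  1035^2154=1998
Found 1998 at exponent 2154.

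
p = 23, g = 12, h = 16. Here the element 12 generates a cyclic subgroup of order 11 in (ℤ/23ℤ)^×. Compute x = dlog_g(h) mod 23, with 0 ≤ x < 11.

Successive powers of 12 modulo 23:
  12^0=1  12^1=12  12^2=6  12^3=3  12^4=13  12^5=18
  12^6=9  12^7=16
So 12^7 ≡ 16 (mod 23), giving x = 7.

7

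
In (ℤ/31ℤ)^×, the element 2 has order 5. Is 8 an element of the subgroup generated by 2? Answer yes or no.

⟨2⟩ has order 5; its elements mod 31 are {1, 2, 4, 8, 16}.
8 is in this set.

yes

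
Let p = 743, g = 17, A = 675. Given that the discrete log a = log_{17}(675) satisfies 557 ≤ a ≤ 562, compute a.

Compute 17^557 mod 743 = 671, then multiply by 17 repeatedly:
  17^557=671  17^558=262  17^559=739  17^560=675
Found 675 at exponent 560.

560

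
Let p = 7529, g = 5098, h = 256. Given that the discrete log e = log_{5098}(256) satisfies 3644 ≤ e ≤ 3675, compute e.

Compute 5098^3644 mod 7529 = 4931, then multiply by 5098 repeatedly:
  5098^3644=4931  5098^3645=6436  5098^3646=6875  5098^3647=1255  5098^3648=5869
  5098^3649=7445  5098^3650=921  5098^3651=4691  5098^3652=2614  5098^3653=7371
  5098^3654=119  5098^3655=4342  5098^3656=256
Found 256 at exponent 3656.

3656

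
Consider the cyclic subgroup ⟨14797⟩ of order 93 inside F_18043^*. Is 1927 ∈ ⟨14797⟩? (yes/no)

1927 ∈ ⟨14797⟩ iff 1927^93 ≡ 1 (mod 18043), since |⟨14797⟩| = 93.
1927^93 mod 18043 = 1.
Since 1 = 1, 1927 lies in the subgroup.

yes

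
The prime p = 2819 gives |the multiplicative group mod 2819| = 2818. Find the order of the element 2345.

1409

The order of 2345 must divide p − 1 = 2818 = 2 · 1409.
Divisors: 1, 2, 1409, 2818.
Check each in increasing order: 2345^1 ≡ 2345;  2345^2 ≡ 1975;  2345^1409 ≡ 1.
Smallest exponent giving 1 is 1409.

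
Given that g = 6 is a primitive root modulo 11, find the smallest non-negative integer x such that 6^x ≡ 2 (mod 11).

9

Successive powers of 6 modulo 11:
  6^0=1  6^1=6  6^2=3  6^3=7  6^4=9  6^5=10
  6^6=5  6^7=8  6^8=4  6^9=2
So 6^9 ≡ 2 (mod 11), giving x = 9.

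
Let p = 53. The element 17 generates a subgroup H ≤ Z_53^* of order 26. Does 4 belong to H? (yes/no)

yes

4 ∈ ⟨17⟩ iff 4^26 ≡ 1 (mod 53), since |⟨17⟩| = 26.
4^26 mod 53 = 1.
Since 1 = 1, 4 lies in the subgroup.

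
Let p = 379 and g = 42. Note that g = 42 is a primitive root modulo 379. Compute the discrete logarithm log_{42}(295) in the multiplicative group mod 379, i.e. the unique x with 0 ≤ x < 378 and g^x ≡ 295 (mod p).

Successive powers of 42 modulo 379:
  42^0=1  42^1=42  42^2=248  42^3=183  42^4=106  42^5=283
  42^6=137  42^7=69  42^8=245  42^9=57  42^10=120  42^11=113
  42^12=198  42^13=357  42^14=213  42^15=229  42^16=143  42^17=321
  42^18=217  42^19=18  42^20=377  42^21=295
So 42^21 ≡ 295 (mod 379), giving x = 21.

21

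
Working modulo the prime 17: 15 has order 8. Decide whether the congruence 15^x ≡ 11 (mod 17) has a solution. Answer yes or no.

⟨15⟩ has order 8; its elements mod 17 are {1, 2, 4, 8, 9, 13, 15, 16}.
11 is not in this set.

no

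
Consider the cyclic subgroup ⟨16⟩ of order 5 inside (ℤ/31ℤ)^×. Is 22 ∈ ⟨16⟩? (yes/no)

no

22 ∈ ⟨16⟩ iff 22^5 ≡ 1 (mod 31), since |⟨16⟩| = 5.
22^5 mod 31 = 6.
Since 6 ≠ 1, 22 does not lie in the subgroup.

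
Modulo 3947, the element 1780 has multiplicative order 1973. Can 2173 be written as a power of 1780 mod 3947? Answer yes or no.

no

2173 ∈ ⟨1780⟩ iff 2173^1973 ≡ 1 (mod 3947), since |⟨1780⟩| = 1973.
2173^1973 mod 3947 = 3946.
Since 3946 ≠ 1, 2173 does not lie in the subgroup.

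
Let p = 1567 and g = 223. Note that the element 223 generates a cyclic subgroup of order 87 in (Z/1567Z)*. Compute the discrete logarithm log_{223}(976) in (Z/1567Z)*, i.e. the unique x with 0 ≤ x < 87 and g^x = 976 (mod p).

Successive powers of 223 modulo 1567:
  223^0=1  223^1=223  223^2=1152  223^3=1475  223^4=1422  223^5=572
  223^6=629  223^7=804  223^8=654  223^9=111  223^10=1248  223^11=945
  223^12=757  223^13=1142  223^14=812  223^15=871  223^16=1492  223^17=512
  223^18=1352  223^19=632  223^20=1473  223^21=976
So 223^21 ≡ 976 (mod 1567), giving x = 21.

21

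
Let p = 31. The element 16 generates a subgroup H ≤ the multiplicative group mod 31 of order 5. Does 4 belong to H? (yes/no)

4 ∈ ⟨16⟩ iff 4^5 ≡ 1 (mod 31), since |⟨16⟩| = 5.
4^5 mod 31 = 1.
Since 1 = 1, 4 lies in the subgroup.

yes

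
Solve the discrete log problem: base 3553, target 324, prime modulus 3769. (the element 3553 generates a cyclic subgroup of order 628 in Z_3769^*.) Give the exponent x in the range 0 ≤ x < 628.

194

Baby-step giant-step with m = ceil(sqrt(628)) = 26.
Baby table (3553^j mod 3769 for j=0..25):
  0:1  1:3553  2:1428  3:610  4:155  5:441  6:2738  7:325
  8:1411  9:513  10:2262  11:1378  12:103  13:366  14:93  15:2526
  16:889  17:195  18:3108  19:3323  20:2111  21:73  22:3077  23:2481
  24:3071  25:8
Giant step factor: 3553^(-26) ≡ 578 (mod 3769).
Scan 324·578^i mod 3769 for i = 0, 1, …:
  i=0: 324   i=1: 2591   i=2: 1305   i=3: 490
  i=4: 545   i=5: 2183   i=6: 2928   i=7: 103
Match at i=7, j=12: x = 7·26 + 12 = 194.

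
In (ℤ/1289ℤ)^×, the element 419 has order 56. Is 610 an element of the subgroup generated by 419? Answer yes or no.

yes

610 ∈ ⟨419⟩ iff 610^56 ≡ 1 (mod 1289), since |⟨419⟩| = 56.
610^56 mod 1289 = 1.
Since 1 = 1, 610 lies in the subgroup.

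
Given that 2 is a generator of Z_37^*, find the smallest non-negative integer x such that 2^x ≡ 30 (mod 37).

Successive powers of 2 modulo 37:
  2^0=1  2^1=2  2^2=4  2^3=8  2^4=16  2^5=32
  2^6=27  2^7=17  2^8=34  2^9=31  2^10=25  2^11=13
  2^12=26  2^13=15  2^14=30
So 2^14 ≡ 30 (mod 37), giving x = 14.

14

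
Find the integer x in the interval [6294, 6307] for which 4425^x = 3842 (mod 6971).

6294

Compute 4425^6294 mod 6971 = 3842, then multiply by 4425 repeatedly:
  4425^6294=3842
Found 3842 at exponent 6294.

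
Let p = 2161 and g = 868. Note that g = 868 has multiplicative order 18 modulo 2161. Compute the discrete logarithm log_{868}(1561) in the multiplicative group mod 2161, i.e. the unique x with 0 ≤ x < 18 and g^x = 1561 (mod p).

17

Successive powers of 868 modulo 2161:
  868^0=1  868^1=868  868^2=1396  868^3=1568  868^4=1755  868^5=1996
  868^6=1567  868^7=887  868^8=600  868^9=2160  868^10=1293  868^11=765
  868^12=593  868^13=406  868^14=165  868^15=594  868^16=1274  868^17=1561
So 868^17 ≡ 1561 (mod 2161), giving x = 17.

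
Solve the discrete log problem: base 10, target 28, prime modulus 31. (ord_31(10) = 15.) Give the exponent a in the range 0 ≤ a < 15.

14

Successive powers of 10 modulo 31:
  10^0=1  10^1=10  10^2=7  10^3=8  10^4=18  10^5=25
  10^6=2  10^7=20  10^8=14  10^9=16  10^10=5  10^11=19
  10^12=4  10^13=9  10^14=28
So 10^14 ≡ 28 (mod 31), giving a = 14.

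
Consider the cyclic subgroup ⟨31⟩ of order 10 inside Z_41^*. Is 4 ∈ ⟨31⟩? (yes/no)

yes

⟨31⟩ has order 10; its elements mod 41 are {1, 4, 10, 16, 18, 23, 25, 31, 37, 40}.
4 is in this set.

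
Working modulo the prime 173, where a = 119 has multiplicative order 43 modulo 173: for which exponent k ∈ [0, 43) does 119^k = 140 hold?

Successive powers of 119 modulo 173:
  119^0=1  119^1=119  119^2=148  119^3=139  119^4=106  119^5=158
  119^6=118  119^7=29  119^8=164  119^9=140
So 119^9 ≡ 140 (mod 173), giving k = 9.

9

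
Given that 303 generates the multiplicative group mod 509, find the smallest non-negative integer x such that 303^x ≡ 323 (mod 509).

Baby-step giant-step with m = ceil(sqrt(508)) = 23.
Baby table (303^j mod 509 for j=0..22):
  0:1  1:303  2:189  3:259  4:91  5:87  6:402  7:155
  8:137  9:282  10:443  11:362  12:251  13:212  14:102  15:366
  16:445  17:459  18:120  19:221  20:284  21:31  22:231
Giant step factor: 303^(-23) ≡ 139 (mod 509).
Scan 323·139^i mod 509 for i = 0, 1, …:
  i=0: 323   i=1: 105   i=2: 343   i=3: 340
  i=4: 432   i=5: 495   i=6: 90   i=7: 294
  i=8: 146   i=9: 443
Match at i=9, j=10: x = 9·23 + 10 = 217.

217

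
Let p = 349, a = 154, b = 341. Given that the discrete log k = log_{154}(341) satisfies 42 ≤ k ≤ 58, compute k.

Compute 154^42 mod 349 = 17, then multiply by 154 repeatedly:
  154^42=17  154^43=175  154^44=77  154^45=341
Found 341 at exponent 45.

45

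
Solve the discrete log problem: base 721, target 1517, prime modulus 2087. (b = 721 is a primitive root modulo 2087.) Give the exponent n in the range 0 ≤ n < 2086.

921

Baby-step giant-step with m = ceil(sqrt(2086)) = 46.
Baby table (721^j mod 2087 for j=0..45):
  0:1  1:721  2:178  3:1031  4:379  5:1949  6:678  7:480
  8:1725  9:1960  10:261  11:351  12:544  13:1955  14:830  15:1548
  16:1650  17:60  18:1520  19:245  20:1337  21:1870  22:68  23:1027
  24:1669  25:1237  26:728  27:1051  28:190  29:1335  30:428  31:1799
  32:1052  33:911  34:1513  35:1459  36:91  37:914  38:1589  39:1993
  40:1097  41:2051  42:1175  43:1940  44:450  45:965
Giant step factor: 721^(-46) ≡ 1422 (mod 2087).
Scan 1517·1422^i mod 2087 for i = 0, 1, …:
  i=0: 1517   i=1: 1303   i=2: 1697   i=3: 562
  i=4: 1930   i=5: 55   i=6: 991   i=7: 477
  i=8: 19   i=9: 1974     …   i=19: 636
  i=20: 721
Match at i=20, j=1: n = 20·46 + 1 = 921.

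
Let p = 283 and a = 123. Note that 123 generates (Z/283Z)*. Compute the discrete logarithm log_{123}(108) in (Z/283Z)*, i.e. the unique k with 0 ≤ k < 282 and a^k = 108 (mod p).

111

Baby-step giant-step with m = ceil(sqrt(282)) = 17.
Baby table (123^j mod 283 for j=0..16):
  0:1  1:123  2:130  3:142  4:203  5:65  6:71  7:243
  8:174  9:177  10:263  11:87  12:230  13:273  14:185  15:115
  16:278
Giant step factor: 123^(-17) ≡ 231 (mod 283).
Scan 108·231^i mod 283 for i = 0, 1, …:
  i=0: 108   i=1: 44   i=2: 259   i=3: 116
  i=4: 194   i=5: 100   i=6: 177
Match at i=6, j=9: k = 6·17 + 9 = 111.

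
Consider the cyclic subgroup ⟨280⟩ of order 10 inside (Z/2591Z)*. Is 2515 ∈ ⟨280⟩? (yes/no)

no

2515 ∈ ⟨280⟩ iff 2515^10 ≡ 1 (mod 2591), since |⟨280⟩| = 10.
2515^10 mod 2591 = 990.
Since 990 ≠ 1, 2515 does not lie in the subgroup.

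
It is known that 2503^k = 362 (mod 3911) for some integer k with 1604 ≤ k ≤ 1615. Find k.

1613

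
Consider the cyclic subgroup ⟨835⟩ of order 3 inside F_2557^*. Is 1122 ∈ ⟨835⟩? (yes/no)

no

⟨835⟩ has order 3; its elements mod 2557 are {1, 835, 1721}.
1122 is not in this set.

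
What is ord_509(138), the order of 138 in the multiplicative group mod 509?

254

The order of 138 must divide p − 1 = 508 = 2^2 · 127.
Divisors: 1, 2, 4, 127, 254, 508.
Check each in increasing order: 138^1 ≡ 138;  138^2 ≡ 211;  138^4 ≡ 238;  138^127 ≡ 508;  138^254 ≡ 1.
Smallest exponent giving 1 is 254.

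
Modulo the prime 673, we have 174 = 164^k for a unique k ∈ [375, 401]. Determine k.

380

Compute 164^375 mod 673 = 602, then multiply by 164 repeatedly:
  164^375=602  164^376=470  164^377=358  164^378=161  164^379=157
  164^380=174
Found 174 at exponent 380.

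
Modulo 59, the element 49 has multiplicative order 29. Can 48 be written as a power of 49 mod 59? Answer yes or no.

48 ∈ ⟨49⟩ iff 48^29 ≡ 1 (mod 59), since |⟨49⟩| = 29.
48^29 mod 59 = 1.
Since 1 = 1, 48 lies in the subgroup.

yes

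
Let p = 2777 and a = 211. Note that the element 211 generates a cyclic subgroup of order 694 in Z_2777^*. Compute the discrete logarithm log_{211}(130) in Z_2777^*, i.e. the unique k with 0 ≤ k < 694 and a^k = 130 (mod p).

Baby-step giant-step with m = ceil(sqrt(694)) = 27.
Baby table (211^j mod 2777 for j=0..26):
  0:1  1:211  2:89  3:2117  4:2367  5:2354  6:2388  7:1231
  8:1480  9:1256  10:1201  11:704  12:1363  13:1562  14:1896  15:168
  16:2124  17:1067  18:200  19:545  20:1138  21:1296  22:1310  23:1487
  24:2733  25:1824  26:1638
Giant step factor: 211^(-27) ≡ 1699 (mod 2777).
Scan 130·1699^i mod 2777 for i = 0, 1, …:
  i=0: 130   i=1: 1487
Match at i=1, j=23: k = 1·27 + 23 = 50.

50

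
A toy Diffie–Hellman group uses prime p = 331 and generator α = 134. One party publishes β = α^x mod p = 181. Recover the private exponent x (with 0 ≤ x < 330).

297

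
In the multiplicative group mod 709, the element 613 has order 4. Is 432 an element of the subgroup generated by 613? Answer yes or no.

no

⟨613⟩ has order 4; its elements mod 709 are {1, 96, 613, 708}.
432 is not in this set.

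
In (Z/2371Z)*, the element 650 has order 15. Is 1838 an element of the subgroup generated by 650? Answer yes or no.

⟨650⟩ has order 15; its elements mod 2371 are {1, 54, 272, 462, 464, 483, 545, 650, 931, 971, 978, 1238, 1346, 1554, 1906}.
1838 is not in this set.

no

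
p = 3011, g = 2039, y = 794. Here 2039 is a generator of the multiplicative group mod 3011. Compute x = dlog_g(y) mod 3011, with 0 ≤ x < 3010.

Baby-step giant-step with m = ceil(sqrt(3010)) = 55.
Baby table (2039^j mod 3011 for j=0..54):
  0:1  1:2039  2:2341  3:864  4:261  5:2243  6:2779  7:2690
  8:1879  9:1289  10:2679  11:527  12:2637  13:2208  14:667  15:2052
  16:1749  17:1187  18:2460  19:2625  20:1828  21:2685  22:717  23:1628
  24:1370  25:2233  26:455  27:357  28:2272  29:1690  30:1326  31:2847
  32:2836  33:1484  34:2832  35:2361  36:2501  37:1916  38:1457  39:1977
  40:2385  41:250  42:891  43:1116  44:2219  45:2019  46:704  47:2220
  48:1047  49:34  50:73  51:1308  52:2277  53:2852  54:987
Giant step factor: 2039^(-55) ≡ 1470 (mod 3011).
Scan 794·1470^i mod 3011 for i = 0, 1, …:
  i=0: 794   i=1: 1923   i=2: 2492   i=3: 1864
  i=4: 70   i=5: 526   i=6: 2404   i=7: 1977
Match at i=7, j=39: x = 7·55 + 39 = 424.

424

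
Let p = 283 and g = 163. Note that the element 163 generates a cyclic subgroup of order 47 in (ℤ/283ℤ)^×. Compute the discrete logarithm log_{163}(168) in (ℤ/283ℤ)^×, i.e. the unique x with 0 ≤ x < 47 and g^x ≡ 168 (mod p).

Baby-step giant-step with m = ceil(sqrt(47)) = 7.
Baby table (163^j mod 283 for j=0..6):
  0:1  1:163  2:250  3:281  4:240  5:66  6:4
Giant step factor: 163^(-7) ≡ 181 (mod 283).
Scan 168·181^i mod 283 for i = 0, 1, …:
  i=0: 168   i=1: 127   i=2: 64   i=3: 264
  i=4: 240
Match at i=4, j=4: x = 4·7 + 4 = 32.

32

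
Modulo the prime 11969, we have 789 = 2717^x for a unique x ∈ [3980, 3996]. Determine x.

3990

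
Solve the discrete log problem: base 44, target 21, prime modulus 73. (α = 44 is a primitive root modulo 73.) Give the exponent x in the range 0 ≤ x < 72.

33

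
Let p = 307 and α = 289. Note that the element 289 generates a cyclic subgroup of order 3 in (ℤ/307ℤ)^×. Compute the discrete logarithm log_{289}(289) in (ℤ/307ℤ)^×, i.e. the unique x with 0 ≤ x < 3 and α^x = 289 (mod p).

1

Successive powers of 289 modulo 307:
  289^0=1  289^1=289
So 289^1 ≡ 289 (mod 307), giving x = 1.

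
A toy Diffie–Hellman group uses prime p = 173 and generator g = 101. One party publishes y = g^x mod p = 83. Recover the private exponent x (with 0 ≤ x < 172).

148

Baby-step giant-step with m = ceil(sqrt(172)) = 14.
Baby table (101^j mod 173 for j=0..13):
  0:1  1:101  2:167  3:86  4:36  5:3  6:130  7:155
  8:85  9:108  10:9  11:44  12:119  13:82
Giant step factor: 101^(-14) ≡ 55 (mod 173).
Scan 83·55^i mod 173 for i = 0, 1, …:
  i=0: 83   i=1: 67   i=2: 52   i=3: 92
  i=4: 43   i=5: 116   i=6: 152   i=7: 56
  i=8: 139   i=9: 33   i=10: 85
Match at i=10, j=8: x = 10·14 + 8 = 148.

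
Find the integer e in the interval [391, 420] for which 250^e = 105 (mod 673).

411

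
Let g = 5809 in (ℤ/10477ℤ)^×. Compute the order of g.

3492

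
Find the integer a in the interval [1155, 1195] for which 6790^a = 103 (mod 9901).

1180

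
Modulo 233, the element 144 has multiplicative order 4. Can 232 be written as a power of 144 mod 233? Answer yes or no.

yes

⟨144⟩ has order 4; its elements mod 233 are {1, 89, 144, 232}.
232 is in this set.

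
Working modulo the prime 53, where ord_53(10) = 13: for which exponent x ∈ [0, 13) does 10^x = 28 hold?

9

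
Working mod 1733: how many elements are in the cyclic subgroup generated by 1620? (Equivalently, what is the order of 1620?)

1732

The order of 1620 must divide p − 1 = 1732 = 2^2 · 433.
Divisors: 1, 2, 4, 433, 866, 1732.
Check each in increasing order: 1620^1 ≡ 1620;  1620^2 ≡ 638;  1620^4 ≡ 1522;  1620^433 ≡ 410;  1620^866 ≡ 1732;  1620^1732 ≡ 1.
Smallest exponent giving 1 is 1732.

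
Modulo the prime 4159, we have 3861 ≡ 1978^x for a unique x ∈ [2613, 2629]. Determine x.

2618

Compute 1978^2613 mod 4159 = 350, then multiply by 1978 repeatedly:
  1978^2613=350  1978^2614=1906  1978^2615=2014  1978^2616=3529  1978^2617=1560
  1978^2618=3861
Found 3861 at exponent 2618.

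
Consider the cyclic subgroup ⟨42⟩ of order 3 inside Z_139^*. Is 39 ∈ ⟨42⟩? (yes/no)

no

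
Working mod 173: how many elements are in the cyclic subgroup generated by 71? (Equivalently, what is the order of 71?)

The order of 71 must divide p − 1 = 172 = 2^2 · 43.
Divisors: 1, 2, 4, 43, 86, 172.
Check each in increasing order: 71^1 ≡ 71;  71^2 ≡ 24;  71^4 ≡ 57;  71^43 ≡ 93;  71^86 ≡ 172;  71^172 ≡ 1.
Smallest exponent giving 1 is 172.

172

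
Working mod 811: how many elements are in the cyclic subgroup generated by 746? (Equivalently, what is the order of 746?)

135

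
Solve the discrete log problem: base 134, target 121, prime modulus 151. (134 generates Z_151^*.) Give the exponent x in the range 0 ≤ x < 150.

Baby-step giant-step with m = ceil(sqrt(150)) = 13.
Baby table (134^j mod 151 for j=0..12):
  0:1  1:134  2:138  3:70  4:18  5:147  6:68  7:52
  8:22  9:79  10:16  11:30  12:94
Giant step factor: 134^(-13) ≡ 12 (mod 151).
Scan 121·12^i mod 151 for i = 0, 1, …:
  i=0: 121   i=1: 93   i=2: 59   i=3: 104
  i=4: 40   i=5: 27   i=6: 22
Match at i=6, j=8: x = 6·13 + 8 = 86.

86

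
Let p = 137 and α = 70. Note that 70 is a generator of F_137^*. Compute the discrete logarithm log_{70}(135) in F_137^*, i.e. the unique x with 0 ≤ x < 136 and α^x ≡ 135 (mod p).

82

Baby-step giant-step with m = ceil(sqrt(136)) = 12.
Baby table (70^j mod 137 for j=0..11):
  0:1  1:70  2:105  3:89  4:65  5:29  6:112  7:31
  8:115  9:104  10:19  11:97
Giant step factor: 70^(-12) ≡ 121 (mod 137).
Scan 135·121^i mod 137 for i = 0, 1, …:
  i=0: 135   i=1: 32   i=2: 36   i=3: 109
  i=4: 37   i=5: 93   i=6: 19
Match at i=6, j=10: x = 6·12 + 10 = 82.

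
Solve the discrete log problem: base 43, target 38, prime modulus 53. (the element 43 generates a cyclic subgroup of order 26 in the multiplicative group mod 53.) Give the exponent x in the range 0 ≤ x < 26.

23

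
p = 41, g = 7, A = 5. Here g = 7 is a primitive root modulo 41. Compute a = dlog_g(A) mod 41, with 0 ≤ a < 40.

18

Successive powers of 7 modulo 41:
  7^0=1  7^1=7  7^2=8  7^3=15  7^4=23  7^5=38
  7^6=20  7^7=17  7^8=37  7^9=13  7^10=9  7^11=22
  7^12=31  7^13=12  7^14=2  7^15=14  7^16=16  7^17=30
  7^18=5
So 7^18 ≡ 5 (mod 41), giving a = 18.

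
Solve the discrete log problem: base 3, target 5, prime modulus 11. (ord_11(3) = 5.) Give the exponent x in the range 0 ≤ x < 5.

Successive powers of 3 modulo 11:
  3^0=1  3^1=3  3^2=9  3^3=5
So 3^3 ≡ 5 (mod 11), giving x = 3.

3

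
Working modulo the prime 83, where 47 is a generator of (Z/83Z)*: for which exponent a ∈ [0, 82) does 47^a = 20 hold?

69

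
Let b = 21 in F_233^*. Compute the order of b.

The order of 21 must divide p − 1 = 232 = 2^3 · 29.
Divisors: 1, 2, 4, 8, 29, 58, 116, 232.
Check each in increasing order: 21^1 ≡ 21;  21^2 ≡ 208;  21^4 ≡ 159;  21^8 ≡ 117;  21^29 ≡ 97;  21^58 ≡ 89;  21^116 ≡ 232;  21^232 ≡ 1.
Smallest exponent giving 1 is 232.

232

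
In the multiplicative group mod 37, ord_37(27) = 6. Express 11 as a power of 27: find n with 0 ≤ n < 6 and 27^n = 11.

Successive powers of 27 modulo 37:
  27^0=1  27^1=27  27^2=26  27^3=36  27^4=10  27^5=11
So 27^5 ≡ 11 (mod 37), giving n = 5.

5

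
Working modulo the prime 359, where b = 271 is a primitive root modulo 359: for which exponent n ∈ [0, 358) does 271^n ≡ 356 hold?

Baby-step giant-step with m = ceil(sqrt(358)) = 19.
Baby table (271^j mod 359 for j=0..18):
  0:1  1:271  2:205  3:269  4:22  5:218  6:202  7:174
  8:125  9:129  10:136  11:238  12:237  13:325  14:120  15:210
  16:188  17:329  18:127
Giant step factor: 271^(-19) ≡ 84 (mod 359).
Scan 356·84^i mod 359 for i = 0, 1, …:
  i=0: 356   i=1: 107   i=2: 13   i=3: 15
  i=4: 183   i=5: 294   i=6: 284   i=7: 162
  i=8: 325
Match at i=8, j=13: n = 8·19 + 13 = 165.

165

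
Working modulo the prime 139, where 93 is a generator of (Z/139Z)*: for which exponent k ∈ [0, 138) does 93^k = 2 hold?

Baby-step giant-step with m = ceil(sqrt(138)) = 12.
Baby table (93^j mod 139 for j=0..11):
  0:1  1:93  2:31  3:103  4:127  5:135  6:45  7:15
  8:5  9:48  10:16  11:98
Giant step factor: 93^(-12) ≡ 44 (mod 139).
Scan 2·44^i mod 139 for i = 0, 1, …:
  i=0: 2   i=1: 88   i=2: 119   i=3: 93
Match at i=3, j=1: k = 3·12 + 1 = 37.

37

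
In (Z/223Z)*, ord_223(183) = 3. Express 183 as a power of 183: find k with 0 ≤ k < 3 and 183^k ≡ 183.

Successive powers of 183 modulo 223:
  183^0=1  183^1=183
So 183^1 ≡ 183 (mod 223), giving k = 1.

1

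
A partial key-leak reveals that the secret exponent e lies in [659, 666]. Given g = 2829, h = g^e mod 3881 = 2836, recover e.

666

Compute 2829^659 mod 3881 = 1507, then multiply by 2829 repeatedly:
  2829^659=1507  2829^660=1965  2829^661=1393  2829^662=1582  2829^663=685
  2829^664=1246  2829^665=986  2829^666=2836
Found 2836 at exponent 666.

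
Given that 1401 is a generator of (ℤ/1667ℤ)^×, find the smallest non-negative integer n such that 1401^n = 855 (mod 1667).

993

Baby-step giant-step with m = ceil(sqrt(1666)) = 41.
Baby table (1401^j mod 1667 for j=0..40):
  0:1  1:1401  2:742  3:1001  4:454  5:927  6:134  7:1030
  8:1075  9:774  10:824  11:860  12:1286  13:1326  14:688  15:362
  16:394  17:217  18:623  19:982  20:507  21:165  22:1119  23:739
  24:132  25:1562  26:1258  27:439  28:1583  29:673  30:1018  31:933
  32:205  33:481  34:413  35:164  36:1385  37:1664  38:798  39:1108
  40:331
Giant step factor: 1401^(-41) ≡ 1350 (mod 1667).
Scan 855·1350^i mod 1667 for i = 0, 1, …:
  i=0: 855   i=1: 686   i=2: 915   i=3: 3
  i=4: 716   i=5: 1407   i=6: 737   i=7: 1418
  i=8: 584   i=9: 1576     …   i=23: 1023
  i=24: 774
Match at i=24, j=9: n = 24·41 + 9 = 993.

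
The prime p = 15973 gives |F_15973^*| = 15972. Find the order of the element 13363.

The order of 13363 must divide p − 1 = 15972 = 2^2 · 3 · 11^3.
Divisors: 1, 2, 3, 4, 6, 11, 12, 22, 33, 44, 66, 121, 132, 242, 363, 484, 726, 1331, 1452, 2662, 3993, 5324, 7986, 15972.
Check each in increasing order: 13363^1 ≡ 13363;  13363^2 ≡ 7602;  13363^3 ≡ 13219;  13363^4 ≡ 90;  13363^6 ≡ 13314;  13363^11 ≡ 6881;  13363^12 ≡ 10215;  13363^22 ≡ 4189;  13363^33 ≡ 9217;  13363^44 ≡ 9367;  13363^66 ≡ 8675;  13363^121 ≡ 579;  13363^132 ≡ 6822;  13363^242 ≡ 15781;  13363^363 ≡ 643;  13363^484 ≡ 4918;  13363^726 ≡ 14124;  13363^1331 ≡ 1.
Smallest exponent giving 1 is 1331.

1331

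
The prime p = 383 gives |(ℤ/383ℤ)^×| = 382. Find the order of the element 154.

382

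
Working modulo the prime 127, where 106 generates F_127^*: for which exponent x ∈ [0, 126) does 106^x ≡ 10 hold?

3

Successive powers of 106 modulo 127:
  106^0=1  106^1=106  106^2=60  106^3=10
So 106^3 ≡ 10 (mod 127), giving x = 3.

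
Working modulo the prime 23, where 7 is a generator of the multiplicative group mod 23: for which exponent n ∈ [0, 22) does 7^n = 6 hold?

16

Successive powers of 7 modulo 23:
  7^0=1  7^1=7  7^2=3  7^3=21  7^4=9  7^5=17
  7^6=4  7^7=5  7^8=12  7^9=15  7^10=13  7^11=22
  7^12=16  7^13=20  7^14=2  7^15=14  7^16=6
So 7^16 ≡ 6 (mod 23), giving n = 16.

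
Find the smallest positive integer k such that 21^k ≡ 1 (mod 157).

156

The order of 21 must divide p − 1 = 156 = 2^2 · 3 · 13.
Divisors: 1, 2, 3, 4, 6, 12, 13, 26, 39, 52, 78, 156.
Check each in increasing order: 21^1 ≡ 21;  21^2 ≡ 127;  21^3 ≡ 155;  21^4 ≡ 115;  21^6 ≡ 4;  21^12 ≡ 16;  21^13 ≡ 22;  21^26 ≡ 13;  21^39 ≡ 129;  21^52 ≡ 12;  21^78 ≡ 156;  21^156 ≡ 1.
Smallest exponent giving 1 is 156.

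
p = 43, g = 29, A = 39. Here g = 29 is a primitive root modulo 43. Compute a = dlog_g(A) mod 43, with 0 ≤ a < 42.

9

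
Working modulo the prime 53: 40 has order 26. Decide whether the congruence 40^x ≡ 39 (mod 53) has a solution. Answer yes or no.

no

39 ∈ ⟨40⟩ iff 39^26 ≡ 1 (mod 53), since |⟨40⟩| = 26.
39^26 mod 53 = 52.
Since 52 ≠ 1, 39 does not lie in the subgroup.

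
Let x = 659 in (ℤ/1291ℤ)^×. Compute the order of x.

The order of 659 must divide p − 1 = 1290 = 2 · 3 · 5 · 43.
Divisors: 1, 2, 3, 5, 6, 10, 15, 30, 43, 86, 129, 215, 258, 430, 645, 1290.
Check each in increasing order: 659^1 ≡ 659;  659^2 ≡ 505;  659^3 ≡ 1008;  659^5 ≡ 386;  659^6 ≡ 47;  659^10 ≡ 531;  659^15 ≡ 988;  659^30 ≡ 148;  659^43 ≡ 944;  659^86 ≡ 346;  659^129 ≡ 1.
Smallest exponent giving 1 is 129.

129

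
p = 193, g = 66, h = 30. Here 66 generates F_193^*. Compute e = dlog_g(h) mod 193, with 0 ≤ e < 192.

Baby-step giant-step with m = ceil(sqrt(192)) = 14.
Baby table (66^j mod 193 for j=0..13):
  0:1  1:66  2:110  3:119  4:134  5:159  6:72  7:120
  8:7  9:76  10:191  11:61  12:166  13:148
Giant step factor: 66^(-14) ≡ 18 (mod 193).
Scan 30·18^i mod 193 for i = 0, 1, …:
  i=0: 30   i=1: 154   i=2: 70   i=3: 102
  i=4: 99   i=5: 45   i=6: 38   i=7: 105
  i=8: 153   i=9: 52   i=10: 164   i=11: 57
  i=12: 61
Match at i=12, j=11: e = 12·14 + 11 = 179.

179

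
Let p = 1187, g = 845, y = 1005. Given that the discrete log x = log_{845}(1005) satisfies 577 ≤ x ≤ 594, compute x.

579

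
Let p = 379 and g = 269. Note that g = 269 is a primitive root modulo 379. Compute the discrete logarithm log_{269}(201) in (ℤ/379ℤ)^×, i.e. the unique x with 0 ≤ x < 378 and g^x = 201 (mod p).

Baby-step giant-step with m = ceil(sqrt(378)) = 20.
Baby table (269^j mod 379 for j=0..19):
  0:1  1:269  2:351  3:48  4:26  5:172  6:30  7:111
  8:297  9:303  10:22  11:233  12:142  13:298  14:193  15:373
  16:281  17:168  18:91  19:223
Giant step factor: 269^(-20) ≡ 148 (mod 379).
Scan 201·148^i mod 379 for i = 0, 1, …:
  i=0: 201   i=1: 186   i=2: 240   i=3: 273
  i=4: 230   i=5: 309   i=6: 252   i=7: 154
  i=8: 52   i=9: 116   i=10: 113   i=11: 48
Match at i=11, j=3: x = 11·20 + 3 = 223.

223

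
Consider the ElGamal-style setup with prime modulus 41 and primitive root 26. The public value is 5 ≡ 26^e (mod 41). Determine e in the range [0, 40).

Successive powers of 26 modulo 41:
  26^0=1  26^1=26  26^2=20  26^3=28  26^4=31  26^5=27
  26^6=5
So 26^6 ≡ 5 (mod 41), giving e = 6.

6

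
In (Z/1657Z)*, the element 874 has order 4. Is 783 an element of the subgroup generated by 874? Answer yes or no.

yes

⟨874⟩ has order 4; its elements mod 1657 are {1, 783, 874, 1656}.
783 is in this set.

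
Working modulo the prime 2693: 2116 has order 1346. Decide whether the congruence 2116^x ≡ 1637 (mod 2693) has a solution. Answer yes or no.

yes

1637 ∈ ⟨2116⟩ iff 1637^1346 ≡ 1 (mod 2693), since |⟨2116⟩| = 1346.
1637^1346 mod 2693 = 1.
Since 1 = 1, 1637 lies in the subgroup.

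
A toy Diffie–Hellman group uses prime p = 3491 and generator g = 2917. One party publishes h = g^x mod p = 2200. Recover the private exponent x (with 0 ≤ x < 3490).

Baby-step giant-step with m = ceil(sqrt(3490)) = 60.
Baby table (2917^j mod 3491 for j=0..59):
  0:1  1:2917  2:1322  3:2210  4:2184  5:3144  6:191  7:2078
  8:1150  9:3190  10:1715  11:52  12:1571  13:2415  14:3208  15:1856
  16:2902  17:2950  18:3326  19:453  20:1803  21:1905  22:2704  23:1399
  24:3395  25:2739  26:2255  27:791  28:3287  29:1893  30:2610  31:2990
  32:1312  33:968  34:2928  35:1990  36:2788  37:2057  38:2731  39:3356
  40:688  41:3062  42:1876  43:1895  44:1462  45:2143  46:2241  47:1845
  48:2234  49:2372  50:3453  51:866  52:2129  53:3295  54:792  55:2713
  56:3215  57:1329  58:1683  59:965
Giant step factor: 2917^(-60) ≡ 2244 (mod 3491).
Scan 2200·2244^i mod 3491 for i = 0, 1, …:
  i=0: 2200   i=1: 526   i=2: 386   i=3: 416
  i=4: 1407   i=5: 1444   i=6: 688
Match at i=6, j=40: x = 6·60 + 40 = 400.

400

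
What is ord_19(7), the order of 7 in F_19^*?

3

The order of 7 must divide p − 1 = 18 = 2 · 3^2.
Divisors: 1, 2, 3, 6, 9, 18.
Check each in increasing order: 7^1 ≡ 7;  7^2 ≡ 11;  7^3 ≡ 1.
Smallest exponent giving 1 is 3.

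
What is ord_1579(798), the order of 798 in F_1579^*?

1578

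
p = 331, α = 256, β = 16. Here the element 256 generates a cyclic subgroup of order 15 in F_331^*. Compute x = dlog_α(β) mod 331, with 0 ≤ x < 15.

Successive powers of 256 modulo 331:
  256^0=1  256^1=256  256^2=329  256^3=150  256^4=4  256^5=31
  256^6=323  256^7=269  256^8=16
So 256^8 ≡ 16 (mod 331), giving x = 8.

8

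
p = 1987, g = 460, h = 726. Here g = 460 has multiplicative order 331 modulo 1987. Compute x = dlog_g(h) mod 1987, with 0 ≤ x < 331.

Baby-step giant-step with m = ceil(sqrt(331)) = 19.
Baby table (460^j mod 1987 for j=0..18):
  0:1  1:460  2:978  3:818  4:737  5:1230  6:1492  7:805
  8:718  9:438  10:793  11:1159  12:624  13:912  14:263  15:1760
  16:891  17:538  18:1092
Giant step factor: 460^(-19) ≡ 559 (mod 1987).
Scan 726·559^i mod 1987 for i = 0, 1, …:
  i=0: 726   i=1: 486   i=2: 1442   i=3: 1343
  i=4: 1638   i=5: 1622   i=6: 626   i=7: 222
  i=8: 904   i=9: 638     …   i=15: 1935
  i=16: 737
Match at i=16, j=4: x = 16·19 + 4 = 308.

308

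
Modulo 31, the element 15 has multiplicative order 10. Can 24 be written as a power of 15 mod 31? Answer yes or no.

⟨15⟩ has order 10; its elements mod 31 are {1, 2, 4, 8, 15, 16, 23, 27, 29, 30}.
24 is not in this set.

no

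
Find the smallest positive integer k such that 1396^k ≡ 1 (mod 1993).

1992

The order of 1396 must divide p − 1 = 1992 = 2^3 · 3 · 83.
Divisors: 1, 2, 3, 4, 6, 8, 12, 24, 83, 166, 249, 332, 498, 664, 996, 1992.
Check each in increasing order: 1396^1 ≡ 1396;  1396^2 ≡ 1655;  1396^3 ≡ 493;  1396^4 ≡ 643;  1396^6 ≡ 1896;  1396^8 ≡ 898;  1396^12 ≡ 1437;  1396^24 ≡ 221;  1396^83 ≡ 947;  1396^166 ≡ 1952;  1396^249 ≡ 1033;  1396^332 ≡ 1681;  1396^498 ≡ 834;  1396^664 ≡ 1680;  1396^996 ≡ 1992;  1396^1992 ≡ 1.
Smallest exponent giving 1 is 1992.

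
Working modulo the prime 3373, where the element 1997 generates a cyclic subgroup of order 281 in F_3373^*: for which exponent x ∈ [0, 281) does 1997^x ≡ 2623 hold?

24

Baby-step giant-step with m = ceil(sqrt(281)) = 17.
Baby table (1997^j mod 3373 for j=0..16):
  0:1  1:1997  2:1123  3:2959  4:3000  5:552  6:2746  7:2637
  8:836  9:3230  10:1134  11:1315  12:1861  13:2744  14:2016  15:1963
  16:685
Giant step factor: 1997^(-17) ≡ 1656 (mod 3373).
Scan 2623·1656^i mod 3373 for i = 0, 1, …:
  i=0: 2623   i=1: 2637
Match at i=1, j=7: x = 1·17 + 7 = 24.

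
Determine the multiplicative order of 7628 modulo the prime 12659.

6329

The order of 7628 must divide p − 1 = 12658 = 2 · 6329.
Divisors: 1, 2, 6329, 12658.
Check each in increasing order: 7628^1 ≡ 7628;  7628^2 ≡ 5620;  7628^6329 ≡ 1.
Smallest exponent giving 1 is 6329.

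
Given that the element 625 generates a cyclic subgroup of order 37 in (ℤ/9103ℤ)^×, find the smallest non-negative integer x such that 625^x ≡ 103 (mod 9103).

4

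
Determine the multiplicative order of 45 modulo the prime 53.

52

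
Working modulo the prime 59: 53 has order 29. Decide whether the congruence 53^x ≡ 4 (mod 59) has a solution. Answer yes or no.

yes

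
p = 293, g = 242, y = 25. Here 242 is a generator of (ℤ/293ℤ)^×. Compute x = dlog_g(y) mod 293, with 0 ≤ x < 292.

114

Baby-step giant-step with m = ceil(sqrt(292)) = 18.
Baby table (242^j mod 293 for j=0..17):
  0:1  1:242  2:257  3:78  4:124  5:122  6:224  7:3
  8:140  9:185  10:234  11:79  12:73  13:86  14:9  15:127
  16:262  17:116
Giant step factor: 242^(-18) ≡ 68 (mod 293).
Scan 25·68^i mod 293 for i = 0, 1, …:
  i=0: 25   i=1: 235   i=2: 158   i=3: 196
  i=4: 143   i=5: 55   i=6: 224
Match at i=6, j=6: x = 6·18 + 6 = 114.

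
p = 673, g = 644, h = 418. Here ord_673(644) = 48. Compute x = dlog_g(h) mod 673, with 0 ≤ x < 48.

Successive powers of 644 modulo 673:
  644^0=1  644^1=644  644^2=168  644^3=512  644^4=631  644^5=545
  644^6=347  644^7=32  644^8=418
So 644^8 ≡ 418 (mod 673), giving x = 8.

8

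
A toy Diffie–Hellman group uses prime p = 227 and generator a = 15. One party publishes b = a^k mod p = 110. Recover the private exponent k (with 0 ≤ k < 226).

80

Baby-step giant-step with m = ceil(sqrt(226)) = 16.
Baby table (15^j mod 227 for j=0..15):
  0:1  1:15  2:225  3:197  4:4  5:60  6:219  7:107
  8:16  9:13  10:195  11:201  12:64  13:52  14:99  15:123
Giant step factor: 15^(-16) ≡ 47 (mod 227).
Scan 110·47^i mod 227 for i = 0, 1, …:
  i=0: 110   i=1: 176   i=2: 100   i=3: 160
  i=4: 29   i=5: 1
Match at i=5, j=0: k = 5·16 + 0 = 80.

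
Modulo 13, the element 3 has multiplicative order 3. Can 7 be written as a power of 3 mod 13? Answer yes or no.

no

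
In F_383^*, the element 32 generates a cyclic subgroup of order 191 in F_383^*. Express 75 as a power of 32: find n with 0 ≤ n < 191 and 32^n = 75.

Baby-step giant-step with m = ceil(sqrt(191)) = 14.
Baby table (32^j mod 383 for j=0..13):
  0:1  1:32  2:258  3:213  4:305  5:185  6:175  7:238
  8:339  9:124  10:138  11:203  12:368  13:286
Giant step factor: 32^(-14) ≡ 67 (mod 383).
Scan 75·67^i mod 383 for i = 0, 1, …:
  i=0: 75   i=1: 46   i=2: 18   i=3: 57
  i=4: 372   i=5: 29   i=6: 28   i=7: 344
  i=8: 68   i=9: 343   i=10: 1
Match at i=10, j=0: n = 10·14 + 0 = 140.

140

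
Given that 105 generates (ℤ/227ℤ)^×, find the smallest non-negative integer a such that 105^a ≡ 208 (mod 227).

Baby-step giant-step with m = ceil(sqrt(226)) = 16.
Baby table (105^j mod 227 for j=0..15):
  0:1  1:105  2:129  3:152  4:70  5:86  6:177  7:198
  8:133  9:118  10:132  11:13  12:3  13:88  14:160  15:2
Giant step factor: 105^(-16) ≡ 40 (mod 227).
Scan 208·40^i mod 227 for i = 0, 1, …:
  i=0: 208   i=1: 148   i=2: 18   i=3: 39
  i=4: 198
Match at i=4, j=7: a = 4·16 + 7 = 71.

71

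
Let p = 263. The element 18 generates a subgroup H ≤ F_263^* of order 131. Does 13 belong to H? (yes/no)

yes

13 ∈ ⟨18⟩ iff 13^131 ≡ 1 (mod 263), since |⟨18⟩| = 131.
13^131 mod 263 = 1.
Since 1 = 1, 13 lies in the subgroup.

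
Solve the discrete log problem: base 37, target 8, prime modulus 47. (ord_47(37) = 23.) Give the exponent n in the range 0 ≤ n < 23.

21

Successive powers of 37 modulo 47:
  37^0=1  37^1=37  37^2=6  37^3=34  37^4=36  37^5=16
  37^6=28  37^7=2  37^8=27  37^9=12  37^10=21  37^11=25
  37^12=32  37^13=9  37^14=4  37^15=7  37^16=24  37^17=42
  37^18=3  37^19=17  37^20=18  37^21=8
So 37^21 ≡ 8 (mod 47), giving n = 21.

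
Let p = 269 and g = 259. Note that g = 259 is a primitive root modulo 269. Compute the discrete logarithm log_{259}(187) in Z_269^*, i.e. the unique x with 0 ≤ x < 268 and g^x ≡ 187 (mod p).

201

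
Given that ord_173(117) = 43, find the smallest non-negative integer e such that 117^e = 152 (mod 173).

Successive powers of 117 modulo 173:
  117^0=1  117^1=117  117^2=22  117^3=152
So 117^3 ≡ 152 (mod 173), giving e = 3.

3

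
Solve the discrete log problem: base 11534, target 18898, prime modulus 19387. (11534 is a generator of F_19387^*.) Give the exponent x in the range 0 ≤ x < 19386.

7866

Baby-step giant-step with m = ceil(sqrt(19386)) = 140.
Baby table (11534^j mod 19387 for j=0..139):
  0:1  1:11534  2:18949  3:8115  4:17361  5:12838  6:14973  7:18573
  8:14019  9:7566  10:5357  11:1269  12:18848  13:6401  14:3438  15:7477
  16:6342  17:1477  18:13932  19:12232  20:4689  21:12583  22:1240  23:13941
  24:19103  25:747  26:8070  27:2393  28:13161  29:18151  30:12808  31:17919
  32:12326  33:3213  34:10185  35:7957  36:17367  37:4494  38:12345  39:9102
  40:1863  41:7046  42:17647  43:15772  44:6027  45:13023  46:16193  47:15091
  48:3108  49:1109  50:15173  51:18320  52:3967  53:2058  54:7284  55:9785
  56:8463  57:18084  58:15510  59:8491  60:11457  61:3246  62:3067  63:12890
  64:13744  65:15184  66:9485  67:18536  68:13775  69:4385  70:15294  71:18070
  72:9130  73:14623  74:14169  75:12223  76:17205  77:16525  78:5753  79:12788
  80:496  81:1699  82:15396  83:11931  84:3228  85:8712  86:1387  87:3383
  88:12878  89:11045  90:1053  91:9040  92:4074  93:14815  94:18579  95:5675
  96:4938  97:15273  98:8500  99:18328  100:18691  101:17941  102:14043  103:12964
  104:14232  105:2159  106:8998  107:4321  108:13824  109:7328  110:13219  111:8578
  112:6791  113:3914  114:11140  115:11111  116:6204  117:18906  118:16215  119:16808
  120:12859  121:5156  122:9375  123:9951  124:3794  125:3537  126:5510  127:1754
  128:9995  129:7228  130:3652  131:13604  132:9545  133:12644  134:6882  135:6610
  136:10056  137:12870  138:15708  139:4557
Giant step factor: 11534^(-140) ≡ 6468 (mod 19387).
Scan 18898·6468^i mod 19387 for i = 0, 1, …:
  i=0: 18898   i=1: 16616   i=2: 10147   i=3: 5801
  i=4: 7023   i=5: 1023   i=6: 5797   i=7: 538
  i=8: 9511   i=9: 2197     …   i=55: 9407
  i=56: 8070
Match at i=56, j=26: x = 56·140 + 26 = 7866.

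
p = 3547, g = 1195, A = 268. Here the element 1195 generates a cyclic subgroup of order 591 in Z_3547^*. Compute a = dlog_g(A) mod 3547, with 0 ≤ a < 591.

432

Baby-step giant-step with m = ceil(sqrt(591)) = 25.
Baby table (1195^j mod 3547 for j=0..24):
  0:1  1:1195  2:2131  3:3346  4:1001  5:856  6:1384  7:978
  8:1747  9:2029  10:2054  11:6  12:76  13:2145  14:2341  15:2459
  16:1589  17:1210  18:2321  19:3388  20:1533  21:1683  22:36  23:456
  24:2229
Giant step factor: 1195^(-25) ≡ 1174 (mod 3547).
Scan 268·1174^i mod 3547 for i = 0, 1, …:
  i=0: 268   i=1: 2496   i=2: 482   i=3: 1895
  i=4: 761   i=5: 3117   i=6: 2401   i=7: 2456
  i=8: 3180   i=9: 1876     …   i=16: 3004
  i=17: 978
Match at i=17, j=7: a = 17·25 + 7 = 432.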